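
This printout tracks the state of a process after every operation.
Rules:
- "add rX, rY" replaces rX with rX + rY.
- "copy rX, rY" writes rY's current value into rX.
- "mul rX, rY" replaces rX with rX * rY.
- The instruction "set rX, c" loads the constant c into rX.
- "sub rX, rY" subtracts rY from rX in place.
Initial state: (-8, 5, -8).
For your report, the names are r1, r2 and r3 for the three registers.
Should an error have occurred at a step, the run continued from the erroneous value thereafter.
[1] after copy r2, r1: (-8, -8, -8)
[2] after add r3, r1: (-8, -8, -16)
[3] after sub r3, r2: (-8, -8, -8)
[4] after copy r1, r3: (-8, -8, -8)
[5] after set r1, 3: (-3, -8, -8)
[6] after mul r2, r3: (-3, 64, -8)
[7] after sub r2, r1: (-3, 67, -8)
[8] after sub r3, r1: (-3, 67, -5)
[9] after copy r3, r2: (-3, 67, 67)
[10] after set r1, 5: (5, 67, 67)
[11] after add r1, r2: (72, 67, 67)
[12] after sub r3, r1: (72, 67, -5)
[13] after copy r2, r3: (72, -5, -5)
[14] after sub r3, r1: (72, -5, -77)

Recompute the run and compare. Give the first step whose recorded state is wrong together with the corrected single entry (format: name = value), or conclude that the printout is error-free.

Step 1: r2 = -8 — in agreement.
Step 2: r3 = -8 + -8 = -16 — no discrepancy.
Step 3: r3 = -16 - -8 = -8 — agrees with the printout.
Step 4: r1 = -8 — checks out.
Step 5: r1 = 3 — not what was recorded.
First deviation found at step 5; the corrected entry is r1 = 3.

step 5, r1 = 3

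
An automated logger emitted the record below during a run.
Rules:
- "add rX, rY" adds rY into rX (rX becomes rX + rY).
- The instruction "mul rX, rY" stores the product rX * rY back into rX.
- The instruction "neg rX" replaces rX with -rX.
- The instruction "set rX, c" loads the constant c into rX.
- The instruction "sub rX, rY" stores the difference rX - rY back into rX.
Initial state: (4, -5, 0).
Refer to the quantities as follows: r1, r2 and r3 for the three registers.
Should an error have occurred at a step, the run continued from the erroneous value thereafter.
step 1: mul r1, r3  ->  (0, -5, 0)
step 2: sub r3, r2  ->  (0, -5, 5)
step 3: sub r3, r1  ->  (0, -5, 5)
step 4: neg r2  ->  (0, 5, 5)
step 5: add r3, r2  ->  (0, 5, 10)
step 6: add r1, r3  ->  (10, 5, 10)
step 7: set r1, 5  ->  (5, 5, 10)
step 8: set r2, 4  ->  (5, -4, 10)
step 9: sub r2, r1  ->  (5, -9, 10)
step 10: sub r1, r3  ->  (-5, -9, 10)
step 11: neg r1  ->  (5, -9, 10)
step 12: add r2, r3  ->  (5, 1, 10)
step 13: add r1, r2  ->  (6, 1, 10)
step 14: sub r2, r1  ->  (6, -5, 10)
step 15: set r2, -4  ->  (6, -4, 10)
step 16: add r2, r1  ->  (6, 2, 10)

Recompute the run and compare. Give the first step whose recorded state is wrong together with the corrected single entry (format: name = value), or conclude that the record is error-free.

step 8, r2 = 4

Step 1: r1 = 4 * 0 = 0 — no discrepancy.
Step 2: r3 = 0 - -5 = 5 — in agreement.
Step 3: r3 = 5 - 0 = 5 — no discrepancy.
Step 4: r2 = -(-5) = 5 — confirmed correct.
Step 5: r3 = 5 + 5 = 10 — consistent with the record.
Step 6: r1 = 0 + 10 = 10 — checks out.
Step 7: r1 = 5 — verified.
Step 8: r2 = 4 — a discrepancy with the record.
Step 8 is the first one off; corrected, r2 = 4.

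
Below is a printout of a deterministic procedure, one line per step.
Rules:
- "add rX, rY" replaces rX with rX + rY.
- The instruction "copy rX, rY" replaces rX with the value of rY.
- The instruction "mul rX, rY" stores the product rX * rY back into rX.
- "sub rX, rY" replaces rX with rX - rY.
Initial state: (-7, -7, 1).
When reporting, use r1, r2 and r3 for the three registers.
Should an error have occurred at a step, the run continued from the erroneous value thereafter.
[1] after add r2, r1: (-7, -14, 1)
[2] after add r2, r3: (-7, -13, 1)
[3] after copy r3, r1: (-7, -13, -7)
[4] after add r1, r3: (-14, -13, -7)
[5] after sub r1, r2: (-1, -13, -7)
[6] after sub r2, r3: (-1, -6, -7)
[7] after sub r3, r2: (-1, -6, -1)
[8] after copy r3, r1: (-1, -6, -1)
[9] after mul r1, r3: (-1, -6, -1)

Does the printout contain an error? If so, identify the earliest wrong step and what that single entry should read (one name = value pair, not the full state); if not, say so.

step 9, r1 = 1

Step 1: r2 = -7 + -7 = -14 — matches.
Step 2: r2 = -14 + 1 = -13 — in agreement.
Step 3: r3 = -7 — checks out.
Step 4: r1 = -7 + -7 = -14 — same as recorded.
Step 5: r1 = -14 - -13 = -1 — confirmed correct.
Step 6: r2 = -13 - -7 = -6 — matches.
Step 7: r3 = -7 - -6 = -1 — checks out.
Step 8: r3 = -1 — in agreement.
Step 9: r1 = -1 * -1 = 1 — the entry is off here.
The earliest wrong entry is at step 9: it should read r1 = 1.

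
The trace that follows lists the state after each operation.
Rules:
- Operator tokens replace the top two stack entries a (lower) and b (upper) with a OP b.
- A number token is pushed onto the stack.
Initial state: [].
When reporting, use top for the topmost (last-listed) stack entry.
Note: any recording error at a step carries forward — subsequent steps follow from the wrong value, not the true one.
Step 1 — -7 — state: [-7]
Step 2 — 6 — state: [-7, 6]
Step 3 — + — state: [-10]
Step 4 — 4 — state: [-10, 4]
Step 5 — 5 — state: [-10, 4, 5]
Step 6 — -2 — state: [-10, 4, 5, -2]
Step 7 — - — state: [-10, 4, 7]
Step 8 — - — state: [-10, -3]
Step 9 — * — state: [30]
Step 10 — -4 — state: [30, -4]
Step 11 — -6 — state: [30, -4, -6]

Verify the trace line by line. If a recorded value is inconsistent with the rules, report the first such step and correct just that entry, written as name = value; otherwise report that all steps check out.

Recomputing the run from the initial state:
step 1: [-7]
step 2: [-7, 6]
step 3: [-1]
step 4: [-1, 4]
step 5: [-1, 4, 5]
step 6: [-1, 4, 5, -2]
step 7: [-1, 4, 7]
step 8: [-1, -3]
step 9: [3]
step 10: [3, -4]
step 11: [3, -4, -6]
The first disagreement with the trace is at step 3, where the value should be top = -1.

step 3, top = -1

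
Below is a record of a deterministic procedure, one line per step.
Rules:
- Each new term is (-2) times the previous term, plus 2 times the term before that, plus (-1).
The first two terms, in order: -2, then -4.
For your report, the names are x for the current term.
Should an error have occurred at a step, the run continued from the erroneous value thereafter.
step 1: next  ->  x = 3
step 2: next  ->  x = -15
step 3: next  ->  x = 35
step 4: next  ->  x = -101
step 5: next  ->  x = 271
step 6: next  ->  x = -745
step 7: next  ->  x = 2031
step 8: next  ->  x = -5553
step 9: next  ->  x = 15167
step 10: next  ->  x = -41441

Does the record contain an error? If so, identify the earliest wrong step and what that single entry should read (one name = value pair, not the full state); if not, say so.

no error

step 1: x = -2*(-4) + (2)*(-2) + (-1) = 3 -> same as recorded
step 2: x = -2*(3) + (2)*(-4) + (-1) = -15 -> verified
step 3: x = -2*(-15) + (2)*(3) + (-1) = 35 -> agrees with the record
step 4: x = -2*(35) + (2)*(-15) + (-1) = -101 -> agrees with the record
step 5: x = -2*(-101) + (2)*(35) + (-1) = 271 -> agrees with the record
step 6: x = -2*(271) + (2)*(-101) + (-1) = -745 -> verified
step 7: x = -2*(-745) + (2)*(271) + (-1) = 2031 -> agrees with the record
step 8: x = -2*(2031) + (2)*(-745) + (-1) = -5553 -> verified
step 9: x = -2*(-5553) + (2)*(2031) + (-1) = 15167 -> agrees with the record
step 10: x = -2*(15167) + (2)*(-5553) + (-1) = -41441 -> agrees with the record
Nothing is out of place; the run is error-free.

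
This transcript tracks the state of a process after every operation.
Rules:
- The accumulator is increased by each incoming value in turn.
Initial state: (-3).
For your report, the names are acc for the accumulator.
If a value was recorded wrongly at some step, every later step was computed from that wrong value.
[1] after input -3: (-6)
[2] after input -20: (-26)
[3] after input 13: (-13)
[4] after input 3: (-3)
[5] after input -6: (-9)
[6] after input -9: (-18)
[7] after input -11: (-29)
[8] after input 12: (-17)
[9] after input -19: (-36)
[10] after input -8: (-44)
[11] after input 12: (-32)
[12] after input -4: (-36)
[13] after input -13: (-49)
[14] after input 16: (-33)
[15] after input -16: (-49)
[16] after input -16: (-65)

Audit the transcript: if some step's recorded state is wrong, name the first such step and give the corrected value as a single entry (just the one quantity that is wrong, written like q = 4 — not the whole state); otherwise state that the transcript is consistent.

step 4, acc = -10

step 1: acc = -3 + -3 = -6 -> agrees with the transcript
step 2: acc = -6 + -20 = -26 -> verified
step 3: acc = -26 + 13 = -13 -> in agreement
step 4: acc = -13 + 3 = -10 -> the entry is off here
First deviation found at step 4; the corrected entry is acc = -10.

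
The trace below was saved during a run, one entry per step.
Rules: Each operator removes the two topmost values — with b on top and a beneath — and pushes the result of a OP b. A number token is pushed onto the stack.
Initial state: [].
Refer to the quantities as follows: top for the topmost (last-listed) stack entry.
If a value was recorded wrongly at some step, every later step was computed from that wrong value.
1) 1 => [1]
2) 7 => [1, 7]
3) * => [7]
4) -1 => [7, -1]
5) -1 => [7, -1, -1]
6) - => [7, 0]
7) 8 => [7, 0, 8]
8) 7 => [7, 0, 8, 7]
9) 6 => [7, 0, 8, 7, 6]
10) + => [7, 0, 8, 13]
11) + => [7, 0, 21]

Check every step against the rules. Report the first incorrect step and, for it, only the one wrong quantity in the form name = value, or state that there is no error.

no error

Step 1: push 1: top = 1 — agrees with the trace.
Step 2: push 7: top = 7 — no discrepancy.
Step 3: 1 * 7 = 7 — checks out.
Step 4: push -1: top = -1 — exactly as logged.
Step 5: push -1: top = -1 — exactly as logged.
Step 6: -1 - -1 = 0 — same as recorded.
Step 7: push 8: top = 8 — no discrepancy.
Step 8: push 7: top = 7 — in agreement.
Step 9: push 6: top = 6 — same as recorded.
Step 10: 7 + 6 = 13 — no discrepancy.
Step 11: 8 + 13 = 21 — confirmed correct.
Each recorded entry agrees with the recomputation.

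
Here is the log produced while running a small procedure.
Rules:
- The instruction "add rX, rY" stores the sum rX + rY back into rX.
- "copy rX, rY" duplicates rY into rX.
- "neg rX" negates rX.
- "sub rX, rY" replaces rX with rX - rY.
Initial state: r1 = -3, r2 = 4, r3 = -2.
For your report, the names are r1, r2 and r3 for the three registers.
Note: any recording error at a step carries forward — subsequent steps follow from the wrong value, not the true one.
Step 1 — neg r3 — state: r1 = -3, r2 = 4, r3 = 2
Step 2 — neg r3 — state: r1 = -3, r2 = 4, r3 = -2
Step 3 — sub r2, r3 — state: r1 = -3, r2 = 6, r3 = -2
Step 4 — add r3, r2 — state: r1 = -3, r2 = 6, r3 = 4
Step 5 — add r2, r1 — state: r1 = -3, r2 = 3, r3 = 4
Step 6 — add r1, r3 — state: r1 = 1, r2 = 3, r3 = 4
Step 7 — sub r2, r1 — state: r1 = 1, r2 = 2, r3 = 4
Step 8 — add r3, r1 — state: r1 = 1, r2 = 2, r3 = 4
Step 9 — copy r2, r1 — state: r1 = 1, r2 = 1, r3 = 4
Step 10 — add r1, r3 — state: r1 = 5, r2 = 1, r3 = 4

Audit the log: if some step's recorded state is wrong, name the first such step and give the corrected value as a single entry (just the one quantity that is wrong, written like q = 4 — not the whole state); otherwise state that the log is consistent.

step 8, r3 = 5

Step 1: r3 = -(-2) = 2 — agrees with the log.
Step 2: r3 = -(2) = -2 — verified.
Step 3: r2 = 4 - -2 = 6 — checks out.
Step 4: r3 = -2 + 6 = 4 — confirmed correct.
Step 5: r2 = 6 + -3 = 3 — same as recorded.
Step 6: r1 = -3 + 4 = 1 — in agreement.
Step 7: r2 = 3 - 1 = 2 — consistent with the log.
Step 8: r3 = 4 + 1 = 5 — the entry is off here.
First incorrect step: 8; the correct value is r3 = 5.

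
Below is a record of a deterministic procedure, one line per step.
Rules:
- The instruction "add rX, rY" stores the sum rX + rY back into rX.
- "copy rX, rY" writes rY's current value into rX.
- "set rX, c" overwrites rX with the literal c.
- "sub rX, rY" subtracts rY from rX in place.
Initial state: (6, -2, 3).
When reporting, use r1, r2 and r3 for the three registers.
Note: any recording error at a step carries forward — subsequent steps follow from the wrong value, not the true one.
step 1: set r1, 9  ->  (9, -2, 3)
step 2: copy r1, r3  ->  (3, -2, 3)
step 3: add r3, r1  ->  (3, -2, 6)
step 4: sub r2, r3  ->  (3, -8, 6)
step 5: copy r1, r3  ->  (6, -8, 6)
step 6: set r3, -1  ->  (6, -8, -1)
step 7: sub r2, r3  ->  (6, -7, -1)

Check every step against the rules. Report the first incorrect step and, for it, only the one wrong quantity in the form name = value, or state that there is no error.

step 1: r1 = 9 -> exactly as logged
step 2: r1 = 3 -> checks out
step 3: r3 = 3 + 3 = 6 -> verified
step 4: r2 = -2 - 6 = -8 -> in agreement
step 5: r1 = 6 -> verified
step 6: r3 = -1 -> no discrepancy
step 7: r2 = -8 - -1 = -7 -> agrees with the record
All entries verified; no error found.

no error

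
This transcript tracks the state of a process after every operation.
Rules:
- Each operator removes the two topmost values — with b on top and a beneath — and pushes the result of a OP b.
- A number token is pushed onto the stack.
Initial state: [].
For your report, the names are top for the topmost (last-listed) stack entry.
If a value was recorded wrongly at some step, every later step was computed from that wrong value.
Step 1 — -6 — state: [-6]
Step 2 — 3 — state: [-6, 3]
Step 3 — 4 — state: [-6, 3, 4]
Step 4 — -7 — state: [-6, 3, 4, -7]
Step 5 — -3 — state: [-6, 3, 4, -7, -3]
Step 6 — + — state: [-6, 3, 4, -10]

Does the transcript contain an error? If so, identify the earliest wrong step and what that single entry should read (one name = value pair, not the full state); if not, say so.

no error

step 1: push -6: top = -6 -> matches
step 2: push 3: top = 3 -> agrees with the transcript
step 3: push 4: top = 4 -> checks out
step 4: push -7: top = -7 -> verified
step 5: push -3: top = -3 -> verified
step 6: -7 + -3 = -10 -> checks out
No step deviates from the rules.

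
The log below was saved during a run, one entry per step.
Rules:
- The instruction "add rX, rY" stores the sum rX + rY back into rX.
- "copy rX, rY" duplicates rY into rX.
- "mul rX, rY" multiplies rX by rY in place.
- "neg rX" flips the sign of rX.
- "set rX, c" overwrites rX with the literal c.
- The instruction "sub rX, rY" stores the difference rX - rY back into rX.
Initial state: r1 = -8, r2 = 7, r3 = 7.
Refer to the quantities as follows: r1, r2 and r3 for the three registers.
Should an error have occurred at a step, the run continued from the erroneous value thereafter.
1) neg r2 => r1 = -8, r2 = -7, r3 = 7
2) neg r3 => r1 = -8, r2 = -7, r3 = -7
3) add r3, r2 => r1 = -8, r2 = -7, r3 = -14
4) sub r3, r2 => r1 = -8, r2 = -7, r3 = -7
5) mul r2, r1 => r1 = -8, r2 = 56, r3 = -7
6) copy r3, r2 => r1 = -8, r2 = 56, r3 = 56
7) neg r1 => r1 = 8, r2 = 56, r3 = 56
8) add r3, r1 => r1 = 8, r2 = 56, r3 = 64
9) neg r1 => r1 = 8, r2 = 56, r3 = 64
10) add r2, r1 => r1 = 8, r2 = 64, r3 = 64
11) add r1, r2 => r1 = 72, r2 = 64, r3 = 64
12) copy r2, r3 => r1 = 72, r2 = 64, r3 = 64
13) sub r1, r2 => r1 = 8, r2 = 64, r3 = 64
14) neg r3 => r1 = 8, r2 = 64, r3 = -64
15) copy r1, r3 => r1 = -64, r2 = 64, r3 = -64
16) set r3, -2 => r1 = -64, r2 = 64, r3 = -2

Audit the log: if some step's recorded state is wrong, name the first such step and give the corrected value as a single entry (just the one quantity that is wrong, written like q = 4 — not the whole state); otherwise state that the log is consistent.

step 9, r1 = -8

Step 1: r2 = -(7) = -7 — confirmed correct.
Step 2: r3 = -(7) = -7 — in agreement.
Step 3: r3 = -7 + -7 = -14 — verified.
Step 4: r3 = -14 - -7 = -7 — checks out.
Step 5: r2 = -7 * -8 = 56 — in agreement.
Step 6: r3 = 56 — confirmed correct.
Step 7: r1 = -(-8) = 8 — no discrepancy.
Step 8: r3 = 56 + 8 = 64 — verified.
Step 9: r1 = -(8) = -8 — first mismatch against the log.
Conclusion: step 9 carries the first error; the entry should be r1 = -8.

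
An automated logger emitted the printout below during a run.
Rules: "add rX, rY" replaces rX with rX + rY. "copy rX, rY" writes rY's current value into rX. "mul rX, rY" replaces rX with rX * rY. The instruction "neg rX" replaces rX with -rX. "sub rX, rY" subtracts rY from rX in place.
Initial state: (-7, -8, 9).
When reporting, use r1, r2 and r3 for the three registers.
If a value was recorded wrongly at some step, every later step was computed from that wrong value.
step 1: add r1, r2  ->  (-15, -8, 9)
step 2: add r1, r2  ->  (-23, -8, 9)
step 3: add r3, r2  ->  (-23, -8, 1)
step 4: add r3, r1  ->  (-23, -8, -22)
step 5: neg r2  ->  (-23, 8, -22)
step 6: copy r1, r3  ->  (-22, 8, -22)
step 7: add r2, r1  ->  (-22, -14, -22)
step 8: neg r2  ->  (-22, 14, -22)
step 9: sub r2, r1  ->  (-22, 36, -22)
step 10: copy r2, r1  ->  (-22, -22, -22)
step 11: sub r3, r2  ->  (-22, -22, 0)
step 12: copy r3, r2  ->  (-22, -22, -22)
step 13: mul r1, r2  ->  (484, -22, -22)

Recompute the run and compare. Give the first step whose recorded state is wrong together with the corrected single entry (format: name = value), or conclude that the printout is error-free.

step 1: r1 = -7 + -8 = -15 -> verified
step 2: r1 = -15 + -8 = -23 -> consistent with the printout
step 3: r3 = 9 + -8 = 1 -> confirmed correct
step 4: r3 = 1 + -23 = -22 -> verified
step 5: r2 = -(-8) = 8 -> matches
step 6: r1 = -22 -> exactly as logged
step 7: r2 = 8 + -22 = -14 -> in agreement
step 8: r2 = -(-14) = 14 -> checks out
step 9: r2 = 14 - -22 = 36 -> same as recorded
step 10: r2 = -22 -> consistent with the printout
step 11: r3 = -22 - -22 = 0 -> verified
step 12: r3 = -22 -> exactly as logged
step 13: r1 = -22 * -22 = 484 -> confirmed correct
Each recorded entry agrees with the recomputation.

no error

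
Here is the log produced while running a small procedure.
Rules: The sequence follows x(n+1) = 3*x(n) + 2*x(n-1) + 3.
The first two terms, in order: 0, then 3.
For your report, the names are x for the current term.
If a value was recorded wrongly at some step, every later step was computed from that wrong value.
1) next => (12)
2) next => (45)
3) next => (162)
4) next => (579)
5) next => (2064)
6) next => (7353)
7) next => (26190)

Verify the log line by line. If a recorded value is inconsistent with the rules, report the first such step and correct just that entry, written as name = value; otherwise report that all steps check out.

Recomputing the run from the initial state:
step 1: x = 12
step 2: x = 45
step 3: x = 162
step 4: x = 579
step 5: x = 2064
step 6: x = 7353
step 7: x = 26190
This matches the log at every step.

no error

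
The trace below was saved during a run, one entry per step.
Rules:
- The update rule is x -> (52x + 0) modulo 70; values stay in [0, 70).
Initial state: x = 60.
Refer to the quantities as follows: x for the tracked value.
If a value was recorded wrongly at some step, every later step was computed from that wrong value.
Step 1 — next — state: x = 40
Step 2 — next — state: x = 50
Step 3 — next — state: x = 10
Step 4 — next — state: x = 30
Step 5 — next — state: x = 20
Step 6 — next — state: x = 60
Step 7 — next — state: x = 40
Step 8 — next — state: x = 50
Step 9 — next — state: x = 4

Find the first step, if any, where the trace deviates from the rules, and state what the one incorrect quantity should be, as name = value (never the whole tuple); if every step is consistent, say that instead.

Step 1: x = (52*60 + 0) mod 70 = 40 — confirmed correct.
Step 2: x = (52*40 + 0) mod 70 = 50 — no discrepancy.
Step 3: x = (52*50 + 0) mod 70 = 10 — same as recorded.
Step 4: x = (52*10 + 0) mod 70 = 30 — verified.
Step 5: x = (52*30 + 0) mod 70 = 20 — agrees with the trace.
Step 6: x = (52*20 + 0) mod 70 = 60 — verified.
Step 7: x = (52*60 + 0) mod 70 = 40 — consistent with the trace.
Step 8: x = (52*40 + 0) mod 70 = 50 — confirmed correct.
Step 9: x = (52*50 + 0) mod 70 = 10 — the entry is off here.
The earliest wrong entry is at step 9: it should read x = 10.

step 9, x = 10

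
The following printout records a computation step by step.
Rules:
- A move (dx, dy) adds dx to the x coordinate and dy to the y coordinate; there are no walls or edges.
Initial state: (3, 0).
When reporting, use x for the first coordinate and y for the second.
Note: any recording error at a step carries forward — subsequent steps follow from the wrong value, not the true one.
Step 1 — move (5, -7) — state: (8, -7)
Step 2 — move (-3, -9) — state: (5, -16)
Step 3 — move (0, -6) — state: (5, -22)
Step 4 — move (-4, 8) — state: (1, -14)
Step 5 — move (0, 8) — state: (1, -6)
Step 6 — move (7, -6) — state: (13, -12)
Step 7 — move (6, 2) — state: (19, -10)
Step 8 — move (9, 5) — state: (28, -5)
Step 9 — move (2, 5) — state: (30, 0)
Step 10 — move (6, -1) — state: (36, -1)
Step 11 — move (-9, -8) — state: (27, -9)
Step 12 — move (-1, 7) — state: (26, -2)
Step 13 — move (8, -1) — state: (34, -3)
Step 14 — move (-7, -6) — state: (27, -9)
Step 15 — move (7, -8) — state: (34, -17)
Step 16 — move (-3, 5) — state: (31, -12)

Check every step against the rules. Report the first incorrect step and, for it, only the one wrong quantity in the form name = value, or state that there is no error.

step 6, x = 8

Step 1: x = 3 + (5) = 8, y = 0 + (-7) = -7 — consistent with the printout.
Step 2: x = 8 + (-3) = 5, y = -7 + (-9) = -16 — in agreement.
Step 3: x = 5 + (0) = 5, y = -16 + (-6) = -22 — matches.
Step 4: x = 5 + (-4) = 1, y = -22 + (8) = -14 — verified.
Step 5: x = 1 + (0) = 1, y = -14 + (8) = -6 — in agreement.
Step 6: x = 1 + (7) = 8, y = -6 + (-6) = -12 — first mismatch against the printout.
That makes step 6 the first incorrect line — x = 8 is what it should show.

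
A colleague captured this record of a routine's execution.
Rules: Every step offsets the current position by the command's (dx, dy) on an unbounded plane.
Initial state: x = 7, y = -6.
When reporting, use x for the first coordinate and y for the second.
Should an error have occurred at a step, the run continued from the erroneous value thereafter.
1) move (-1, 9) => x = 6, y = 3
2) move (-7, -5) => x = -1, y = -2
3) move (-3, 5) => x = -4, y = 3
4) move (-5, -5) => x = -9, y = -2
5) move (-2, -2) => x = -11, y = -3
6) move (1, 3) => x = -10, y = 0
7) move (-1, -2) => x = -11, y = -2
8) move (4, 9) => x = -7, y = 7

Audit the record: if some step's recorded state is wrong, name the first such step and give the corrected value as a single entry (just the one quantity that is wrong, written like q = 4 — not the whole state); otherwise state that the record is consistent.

step 5, y = -4

1. x = 7 + (-1) = 6, y = -6 + (9) = 3 (checks out)
2. x = 6 + (-7) = -1, y = 3 + (-5) = -2 (consistent with the record)
3. x = -1 + (-3) = -4, y = -2 + (5) = 3 (verified)
4. x = -4 + (-5) = -9, y = 3 + (-5) = -2 (checks out)
5. x = -9 + (-2) = -11, y = -2 + (-2) = -4 (a discrepancy with the record)
First incorrect step: 5; the correct value is y = -4.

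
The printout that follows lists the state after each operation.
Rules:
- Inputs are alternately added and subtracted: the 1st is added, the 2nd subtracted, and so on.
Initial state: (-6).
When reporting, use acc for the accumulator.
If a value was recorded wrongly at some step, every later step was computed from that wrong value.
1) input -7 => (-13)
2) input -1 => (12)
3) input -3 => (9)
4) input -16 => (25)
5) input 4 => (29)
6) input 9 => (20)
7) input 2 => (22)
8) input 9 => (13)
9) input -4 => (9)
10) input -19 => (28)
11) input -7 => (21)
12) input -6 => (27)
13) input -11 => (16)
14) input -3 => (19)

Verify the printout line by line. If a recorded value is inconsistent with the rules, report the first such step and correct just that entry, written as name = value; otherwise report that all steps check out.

1. acc = -6 + -7 = -13 (consistent with the printout)
2. acc = -13 - -1 = -12 (this is not what the printout shows)
The audit stops at step 2: the recorded entry is wrong and should be acc = -12.

step 2, acc = -12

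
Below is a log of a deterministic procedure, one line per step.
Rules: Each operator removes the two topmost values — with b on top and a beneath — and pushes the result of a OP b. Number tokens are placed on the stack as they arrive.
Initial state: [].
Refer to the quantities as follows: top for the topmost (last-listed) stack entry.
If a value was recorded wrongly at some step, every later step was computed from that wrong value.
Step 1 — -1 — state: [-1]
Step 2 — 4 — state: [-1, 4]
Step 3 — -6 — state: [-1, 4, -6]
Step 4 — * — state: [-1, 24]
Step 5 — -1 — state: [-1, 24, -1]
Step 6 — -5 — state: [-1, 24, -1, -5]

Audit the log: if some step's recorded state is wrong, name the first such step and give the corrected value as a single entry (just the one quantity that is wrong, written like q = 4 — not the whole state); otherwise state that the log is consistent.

1. push -1: top = -1 (confirmed correct)
2. push 4: top = 4 (in agreement)
3. push -6: top = -6 (checks out)
4. 4 * -6 = -24 (first mismatch against the log)
The earliest wrong entry is at step 4: it should read top = -24.

step 4, top = -24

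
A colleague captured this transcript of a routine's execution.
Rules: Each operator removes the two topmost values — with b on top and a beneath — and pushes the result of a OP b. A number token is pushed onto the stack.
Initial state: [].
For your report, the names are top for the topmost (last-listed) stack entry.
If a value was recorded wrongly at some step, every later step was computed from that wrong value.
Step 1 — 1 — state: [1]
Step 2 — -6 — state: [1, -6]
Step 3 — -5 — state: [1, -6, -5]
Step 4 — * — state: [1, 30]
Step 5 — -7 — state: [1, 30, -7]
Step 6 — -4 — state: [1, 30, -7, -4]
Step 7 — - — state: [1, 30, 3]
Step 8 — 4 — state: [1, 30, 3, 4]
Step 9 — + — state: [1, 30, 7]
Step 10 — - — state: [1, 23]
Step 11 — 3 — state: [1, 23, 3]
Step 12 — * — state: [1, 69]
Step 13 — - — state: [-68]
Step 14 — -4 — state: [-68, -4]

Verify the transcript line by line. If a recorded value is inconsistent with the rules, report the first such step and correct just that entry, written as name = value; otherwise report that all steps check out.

1. push 1: top = 1 (agrees with the transcript)
2. push -6: top = -6 (confirmed correct)
3. push -5: top = -5 (matches)
4. -6 * -5 = 30 (verified)
5. push -7: top = -7 (agrees with the transcript)
6. push -4: top = -4 (same as recorded)
7. -7 - -4 = -3 (the entry is off here)
The audit stops at step 7: the recorded entry is wrong and should be top = -3.

step 7, top = -3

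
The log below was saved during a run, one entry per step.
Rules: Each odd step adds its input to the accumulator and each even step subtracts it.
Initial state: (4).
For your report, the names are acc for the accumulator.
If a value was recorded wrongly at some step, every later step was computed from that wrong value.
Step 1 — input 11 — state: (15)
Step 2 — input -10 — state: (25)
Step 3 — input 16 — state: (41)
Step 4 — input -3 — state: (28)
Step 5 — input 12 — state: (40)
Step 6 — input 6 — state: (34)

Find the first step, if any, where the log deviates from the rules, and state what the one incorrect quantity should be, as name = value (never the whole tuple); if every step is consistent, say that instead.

Recomputing the run from the initial state:
step 1: acc = 15
step 2: acc = 25
step 3: acc = 41
step 4: acc = 44
step 5: acc = 56
step 6: acc = 50
The first disagreement with the log is at step 4, where the value should be acc = 44.

step 4, acc = 44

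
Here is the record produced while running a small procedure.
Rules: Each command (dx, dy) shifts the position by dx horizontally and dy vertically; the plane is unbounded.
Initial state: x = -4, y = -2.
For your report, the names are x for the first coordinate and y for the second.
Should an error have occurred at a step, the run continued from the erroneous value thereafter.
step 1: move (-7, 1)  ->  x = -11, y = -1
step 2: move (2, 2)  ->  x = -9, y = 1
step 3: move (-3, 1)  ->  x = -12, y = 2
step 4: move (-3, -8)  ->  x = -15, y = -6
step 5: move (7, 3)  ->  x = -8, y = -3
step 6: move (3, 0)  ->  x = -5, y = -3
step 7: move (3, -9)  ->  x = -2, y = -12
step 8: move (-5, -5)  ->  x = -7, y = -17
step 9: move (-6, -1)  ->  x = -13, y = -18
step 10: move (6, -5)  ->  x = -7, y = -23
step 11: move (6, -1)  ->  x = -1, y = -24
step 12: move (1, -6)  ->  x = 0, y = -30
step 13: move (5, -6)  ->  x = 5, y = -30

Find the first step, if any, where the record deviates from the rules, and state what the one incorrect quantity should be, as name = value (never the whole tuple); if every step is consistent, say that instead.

step 13, y = -36

Step 1: x = -4 + (-7) = -11, y = -2 + (1) = -1 — same as recorded.
Step 2: x = -11 + (2) = -9, y = -1 + (2) = 1 — no discrepancy.
Step 3: x = -9 + (-3) = -12, y = 1 + (1) = 2 — in agreement.
Step 4: x = -12 + (-3) = -15, y = 2 + (-8) = -6 — exactly as logged.
Step 5: x = -15 + (7) = -8, y = -6 + (3) = -3 — consistent with the record.
Step 6: x = -8 + (3) = -5, y = -3 + (0) = -3 — verified.
Step 7: x = -5 + (3) = -2, y = -3 + (-9) = -12 — agrees with the record.
Step 8: x = -2 + (-5) = -7, y = -12 + (-5) = -17 — same as recorded.
Step 9: x = -7 + (-6) = -13, y = -17 + (-1) = -18 — consistent with the record.
Step 10: x = -13 + (6) = -7, y = -18 + (-5) = -23 — in agreement.
Step 11: x = -7 + (6) = -1, y = -23 + (-1) = -24 — confirmed correct.
Step 12: x = -1 + (1) = 0, y = -24 + (-6) = -30 — verified.
Step 13: x = 0 + (5) = 5, y = -30 + (-6) = -36 — not what was recorded.
The audit stops at step 13: the recorded entry is wrong and should be y = -36.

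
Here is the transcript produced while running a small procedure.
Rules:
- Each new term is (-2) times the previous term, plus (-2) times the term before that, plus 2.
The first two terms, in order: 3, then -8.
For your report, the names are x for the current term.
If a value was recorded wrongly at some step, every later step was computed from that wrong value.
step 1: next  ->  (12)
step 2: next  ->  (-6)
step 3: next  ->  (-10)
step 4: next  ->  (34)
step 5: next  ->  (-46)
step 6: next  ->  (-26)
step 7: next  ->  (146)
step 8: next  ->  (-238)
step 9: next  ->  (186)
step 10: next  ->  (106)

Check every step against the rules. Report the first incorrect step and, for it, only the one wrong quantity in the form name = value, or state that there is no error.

step 6, x = 26

Recomputing the run from the initial state:
step 1: x = 12
step 2: x = -6
step 3: x = -10
step 4: x = 34
step 5: x = -46
step 6: x = 26
step 7: x = 42
step 8: x = -134
step 9: x = 186
step 10: x = -102
The first disagreement with the transcript is at step 6, where the value should be x = 26.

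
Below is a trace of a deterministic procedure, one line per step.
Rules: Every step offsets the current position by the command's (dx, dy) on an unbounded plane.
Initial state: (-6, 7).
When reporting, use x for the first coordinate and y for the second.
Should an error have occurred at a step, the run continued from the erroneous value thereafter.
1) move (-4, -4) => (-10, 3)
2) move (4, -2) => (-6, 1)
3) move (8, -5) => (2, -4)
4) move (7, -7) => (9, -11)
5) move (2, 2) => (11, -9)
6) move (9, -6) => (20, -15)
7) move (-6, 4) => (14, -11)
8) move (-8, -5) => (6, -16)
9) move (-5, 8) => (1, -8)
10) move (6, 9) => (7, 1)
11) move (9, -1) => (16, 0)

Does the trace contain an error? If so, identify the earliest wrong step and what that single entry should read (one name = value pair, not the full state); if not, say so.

step 1: x = -6 + (-4) = -10, y = 7 + (-4) = 3 -> no discrepancy
step 2: x = -10 + (4) = -6, y = 3 + (-2) = 1 -> confirmed correct
step 3: x = -6 + (8) = 2, y = 1 + (-5) = -4 -> same as recorded
step 4: x = 2 + (7) = 9, y = -4 + (-7) = -11 -> consistent with the trace
step 5: x = 9 + (2) = 11, y = -11 + (2) = -9 -> agrees with the trace
step 6: x = 11 + (9) = 20, y = -9 + (-6) = -15 -> checks out
step 7: x = 20 + (-6) = 14, y = -15 + (4) = -11 -> exactly as logged
step 8: x = 14 + (-8) = 6, y = -11 + (-5) = -16 -> checks out
step 9: x = 6 + (-5) = 1, y = -16 + (8) = -8 -> in agreement
step 10: x = 1 + (6) = 7, y = -8 + (9) = 1 -> matches
step 11: x = 7 + (9) = 16, y = 1 + (-1) = 0 -> consistent with the trace
All entries verified; no error found.

no error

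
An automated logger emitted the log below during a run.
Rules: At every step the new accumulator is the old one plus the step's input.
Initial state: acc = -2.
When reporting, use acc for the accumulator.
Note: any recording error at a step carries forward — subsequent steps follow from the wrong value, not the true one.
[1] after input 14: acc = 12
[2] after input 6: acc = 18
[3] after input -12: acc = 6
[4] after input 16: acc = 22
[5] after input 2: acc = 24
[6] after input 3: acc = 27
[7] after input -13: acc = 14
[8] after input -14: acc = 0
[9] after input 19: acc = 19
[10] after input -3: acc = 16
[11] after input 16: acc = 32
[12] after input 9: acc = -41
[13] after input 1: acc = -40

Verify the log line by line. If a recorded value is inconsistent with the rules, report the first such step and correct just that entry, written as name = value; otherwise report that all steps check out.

Step 1: acc = -2 + 14 = 12 — consistent with the log.
Step 2: acc = 12 + 6 = 18 — same as recorded.
Step 3: acc = 18 + -12 = 6 — agrees with the log.
Step 4: acc = 6 + 16 = 22 — checks out.
Step 5: acc = 22 + 2 = 24 — consistent with the log.
Step 6: acc = 24 + 3 = 27 — exactly as logged.
Step 7: acc = 27 + -13 = 14 — same as recorded.
Step 8: acc = 14 + -14 = 0 — agrees with the log.
Step 9: acc = 0 + 19 = 19 — confirmed correct.
Step 10: acc = 19 + -3 = 16 — agrees with the log.
Step 11: acc = 16 + 16 = 32 — agrees with the log.
Step 12: acc = 32 + 9 = 41 — this is not what the log shows.
First deviation found at step 12; the corrected entry is acc = 41.

step 12, acc = 41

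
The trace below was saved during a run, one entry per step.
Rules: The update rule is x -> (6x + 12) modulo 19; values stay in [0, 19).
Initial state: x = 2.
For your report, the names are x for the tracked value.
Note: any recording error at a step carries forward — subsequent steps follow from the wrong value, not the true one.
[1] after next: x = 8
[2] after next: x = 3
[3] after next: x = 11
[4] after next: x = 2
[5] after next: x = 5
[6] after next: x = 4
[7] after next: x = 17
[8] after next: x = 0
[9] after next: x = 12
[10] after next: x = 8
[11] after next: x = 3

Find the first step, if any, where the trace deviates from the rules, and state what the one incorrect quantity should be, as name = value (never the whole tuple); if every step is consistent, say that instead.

step 1, x = 5

Recomputing the run from the initial state:
step 1: x = 5
step 2: x = 4
step 3: x = 17
step 4: x = 0
step 5: x = 12
step 6: x = 8
step 7: x = 3
step 8: x = 11
step 9: x = 2
step 10: x = 5
step 11: x = 4
The first disagreement with the trace is at step 1, where the value should be x = 5.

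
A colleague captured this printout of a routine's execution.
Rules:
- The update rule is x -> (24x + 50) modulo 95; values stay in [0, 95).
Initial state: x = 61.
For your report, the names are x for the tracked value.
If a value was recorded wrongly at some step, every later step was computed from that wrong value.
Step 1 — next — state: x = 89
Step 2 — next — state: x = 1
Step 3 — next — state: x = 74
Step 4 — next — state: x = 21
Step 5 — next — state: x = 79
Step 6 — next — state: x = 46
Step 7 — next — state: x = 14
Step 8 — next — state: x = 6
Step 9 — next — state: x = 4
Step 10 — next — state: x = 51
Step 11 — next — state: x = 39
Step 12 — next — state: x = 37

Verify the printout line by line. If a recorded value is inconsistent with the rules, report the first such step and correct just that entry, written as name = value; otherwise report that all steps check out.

step 12, x = 36

Recomputing the run from the initial state:
step 1: x = 89
step 2: x = 1
step 3: x = 74
step 4: x = 21
step 5: x = 79
step 6: x = 46
step 7: x = 14
step 8: x = 6
step 9: x = 4
step 10: x = 51
step 11: x = 39
step 12: x = 36
The first disagreement with the printout is at step 12, where the value should be x = 36.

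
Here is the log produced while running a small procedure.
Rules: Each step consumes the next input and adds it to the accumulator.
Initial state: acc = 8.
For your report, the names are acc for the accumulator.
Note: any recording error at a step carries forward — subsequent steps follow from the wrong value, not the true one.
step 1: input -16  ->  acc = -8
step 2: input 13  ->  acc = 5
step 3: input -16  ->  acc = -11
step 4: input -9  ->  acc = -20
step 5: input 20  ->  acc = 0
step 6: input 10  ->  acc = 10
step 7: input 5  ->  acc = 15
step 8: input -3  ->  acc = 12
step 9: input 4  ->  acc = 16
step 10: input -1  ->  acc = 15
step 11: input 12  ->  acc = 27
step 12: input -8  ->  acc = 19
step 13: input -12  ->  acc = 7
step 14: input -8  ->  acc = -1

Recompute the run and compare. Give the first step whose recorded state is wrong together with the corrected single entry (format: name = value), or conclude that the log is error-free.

no error

Step 1: acc = 8 + -16 = -8 — agrees with the log.
Step 2: acc = -8 + 13 = 5 — same as recorded.
Step 3: acc = 5 + -16 = -11 — in agreement.
Step 4: acc = -11 + -9 = -20 — confirmed correct.
Step 5: acc = -20 + 20 = 0 — matches.
Step 6: acc = 0 + 10 = 10 — checks out.
Step 7: acc = 10 + 5 = 15 — agrees with the log.
Step 8: acc = 15 + -3 = 12 — confirmed correct.
Step 9: acc = 12 + 4 = 16 — agrees with the log.
Step 10: acc = 16 + -1 = 15 — checks out.
Step 11: acc = 15 + 12 = 27 — same as recorded.
Step 12: acc = 27 + -8 = 19 — exactly as logged.
Step 13: acc = 19 + -12 = 7 — matches.
Step 14: acc = 7 + -8 = -1 — confirmed correct.
Nothing is out of place; the run is error-free.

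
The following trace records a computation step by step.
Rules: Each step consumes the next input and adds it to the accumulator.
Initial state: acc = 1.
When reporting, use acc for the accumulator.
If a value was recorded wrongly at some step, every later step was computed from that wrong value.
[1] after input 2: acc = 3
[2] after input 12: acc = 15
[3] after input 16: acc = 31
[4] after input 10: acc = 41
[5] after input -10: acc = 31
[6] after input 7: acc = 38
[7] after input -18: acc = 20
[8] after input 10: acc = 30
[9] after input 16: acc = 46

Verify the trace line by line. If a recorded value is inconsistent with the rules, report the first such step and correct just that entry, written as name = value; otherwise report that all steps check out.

no error

Recomputing the run from the initial state:
step 1: acc = 3
step 2: acc = 15
step 3: acc = 31
step 4: acc = 41
step 5: acc = 31
step 6: acc = 38
step 7: acc = 20
step 8: acc = 30
step 9: acc = 46
This matches the trace at every step.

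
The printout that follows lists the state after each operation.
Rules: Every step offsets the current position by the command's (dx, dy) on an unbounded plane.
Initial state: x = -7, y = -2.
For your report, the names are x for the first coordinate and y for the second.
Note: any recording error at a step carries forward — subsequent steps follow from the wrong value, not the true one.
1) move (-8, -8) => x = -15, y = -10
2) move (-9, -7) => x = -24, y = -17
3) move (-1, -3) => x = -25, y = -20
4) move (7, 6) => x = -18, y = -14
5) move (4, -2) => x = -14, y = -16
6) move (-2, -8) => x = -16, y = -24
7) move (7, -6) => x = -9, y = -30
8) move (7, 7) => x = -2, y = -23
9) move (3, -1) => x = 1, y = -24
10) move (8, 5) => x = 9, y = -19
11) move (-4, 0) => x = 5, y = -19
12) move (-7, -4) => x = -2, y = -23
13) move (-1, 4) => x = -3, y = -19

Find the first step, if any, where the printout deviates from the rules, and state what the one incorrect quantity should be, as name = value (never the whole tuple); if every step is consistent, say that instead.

Recomputing the run from the initial state:
step 1: x = -15, y = -10
step 2: x = -24, y = -17
step 3: x = -25, y = -20
step 4: x = -18, y = -14
step 5: x = -14, y = -16
step 6: x = -16, y = -24
step 7: x = -9, y = -30
step 8: x = -2, y = -23
step 9: x = 1, y = -24
step 10: x = 9, y = -19
step 11: x = 5, y = -19
step 12: x = -2, y = -23
step 13: x = -3, y = -19
This matches the printout at every step.

no error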